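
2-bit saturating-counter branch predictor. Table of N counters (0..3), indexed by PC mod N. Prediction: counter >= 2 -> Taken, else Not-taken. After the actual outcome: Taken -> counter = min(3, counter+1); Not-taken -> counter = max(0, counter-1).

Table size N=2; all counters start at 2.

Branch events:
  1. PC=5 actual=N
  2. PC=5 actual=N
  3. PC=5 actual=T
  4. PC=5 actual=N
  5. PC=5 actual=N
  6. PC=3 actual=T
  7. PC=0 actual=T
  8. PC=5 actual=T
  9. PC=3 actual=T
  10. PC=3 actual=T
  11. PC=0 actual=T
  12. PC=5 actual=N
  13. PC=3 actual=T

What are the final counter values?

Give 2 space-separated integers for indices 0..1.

Ev 1: PC=5 idx=1 pred=T actual=N -> ctr[1]=1
Ev 2: PC=5 idx=1 pred=N actual=N -> ctr[1]=0
Ev 3: PC=5 idx=1 pred=N actual=T -> ctr[1]=1
Ev 4: PC=5 idx=1 pred=N actual=N -> ctr[1]=0
Ev 5: PC=5 idx=1 pred=N actual=N -> ctr[1]=0
Ev 6: PC=3 idx=1 pred=N actual=T -> ctr[1]=1
Ev 7: PC=0 idx=0 pred=T actual=T -> ctr[0]=3
Ev 8: PC=5 idx=1 pred=N actual=T -> ctr[1]=2
Ev 9: PC=3 idx=1 pred=T actual=T -> ctr[1]=3
Ev 10: PC=3 idx=1 pred=T actual=T -> ctr[1]=3
Ev 11: PC=0 idx=0 pred=T actual=T -> ctr[0]=3
Ev 12: PC=5 idx=1 pred=T actual=N -> ctr[1]=2
Ev 13: PC=3 idx=1 pred=T actual=T -> ctr[1]=3

Answer: 3 3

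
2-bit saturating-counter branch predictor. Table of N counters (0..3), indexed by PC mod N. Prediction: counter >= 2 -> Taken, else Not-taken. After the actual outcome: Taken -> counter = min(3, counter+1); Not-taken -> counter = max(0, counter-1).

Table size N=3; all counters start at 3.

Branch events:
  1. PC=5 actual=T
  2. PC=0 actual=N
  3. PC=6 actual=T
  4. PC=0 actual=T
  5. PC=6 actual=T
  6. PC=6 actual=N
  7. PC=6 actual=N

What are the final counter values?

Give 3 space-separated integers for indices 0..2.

Ev 1: PC=5 idx=2 pred=T actual=T -> ctr[2]=3
Ev 2: PC=0 idx=0 pred=T actual=N -> ctr[0]=2
Ev 3: PC=6 idx=0 pred=T actual=T -> ctr[0]=3
Ev 4: PC=0 idx=0 pred=T actual=T -> ctr[0]=3
Ev 5: PC=6 idx=0 pred=T actual=T -> ctr[0]=3
Ev 6: PC=6 idx=0 pred=T actual=N -> ctr[0]=2
Ev 7: PC=6 idx=0 pred=T actual=N -> ctr[0]=1

Answer: 1 3 3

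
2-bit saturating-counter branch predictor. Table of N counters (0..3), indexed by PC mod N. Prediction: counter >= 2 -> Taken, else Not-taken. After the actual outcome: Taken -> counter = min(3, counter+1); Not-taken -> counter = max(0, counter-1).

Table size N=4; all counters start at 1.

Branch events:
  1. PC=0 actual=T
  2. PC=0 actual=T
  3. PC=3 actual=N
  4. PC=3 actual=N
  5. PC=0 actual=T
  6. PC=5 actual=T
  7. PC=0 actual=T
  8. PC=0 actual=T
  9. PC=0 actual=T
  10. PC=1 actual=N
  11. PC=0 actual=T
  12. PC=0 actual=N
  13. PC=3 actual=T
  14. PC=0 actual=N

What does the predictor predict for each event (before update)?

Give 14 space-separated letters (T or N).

Answer: N T N N T N T T T T T T N T

Derivation:
Ev 1: PC=0 idx=0 pred=N actual=T -> ctr[0]=2
Ev 2: PC=0 idx=0 pred=T actual=T -> ctr[0]=3
Ev 3: PC=3 idx=3 pred=N actual=N -> ctr[3]=0
Ev 4: PC=3 idx=3 pred=N actual=N -> ctr[3]=0
Ev 5: PC=0 idx=0 pred=T actual=T -> ctr[0]=3
Ev 6: PC=5 idx=1 pred=N actual=T -> ctr[1]=2
Ev 7: PC=0 idx=0 pred=T actual=T -> ctr[0]=3
Ev 8: PC=0 idx=0 pred=T actual=T -> ctr[0]=3
Ev 9: PC=0 idx=0 pred=T actual=T -> ctr[0]=3
Ev 10: PC=1 idx=1 pred=T actual=N -> ctr[1]=1
Ev 11: PC=0 idx=0 pred=T actual=T -> ctr[0]=3
Ev 12: PC=0 idx=0 pred=T actual=N -> ctr[0]=2
Ev 13: PC=3 idx=3 pred=N actual=T -> ctr[3]=1
Ev 14: PC=0 idx=0 pred=T actual=N -> ctr[0]=1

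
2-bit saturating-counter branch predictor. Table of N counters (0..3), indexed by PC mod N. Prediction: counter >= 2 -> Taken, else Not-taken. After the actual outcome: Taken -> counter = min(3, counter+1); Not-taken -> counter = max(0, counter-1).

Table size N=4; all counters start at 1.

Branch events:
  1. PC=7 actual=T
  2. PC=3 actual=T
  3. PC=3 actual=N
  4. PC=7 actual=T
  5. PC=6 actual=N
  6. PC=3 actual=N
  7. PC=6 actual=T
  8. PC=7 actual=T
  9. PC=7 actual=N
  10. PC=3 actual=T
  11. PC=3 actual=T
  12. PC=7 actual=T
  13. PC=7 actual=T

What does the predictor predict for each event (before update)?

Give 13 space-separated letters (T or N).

Answer: N T T T N T N T T T T T T

Derivation:
Ev 1: PC=7 idx=3 pred=N actual=T -> ctr[3]=2
Ev 2: PC=3 idx=3 pred=T actual=T -> ctr[3]=3
Ev 3: PC=3 idx=3 pred=T actual=N -> ctr[3]=2
Ev 4: PC=7 idx=3 pred=T actual=T -> ctr[3]=3
Ev 5: PC=6 idx=2 pred=N actual=N -> ctr[2]=0
Ev 6: PC=3 idx=3 pred=T actual=N -> ctr[3]=2
Ev 7: PC=6 idx=2 pred=N actual=T -> ctr[2]=1
Ev 8: PC=7 idx=3 pred=T actual=T -> ctr[3]=3
Ev 9: PC=7 idx=3 pred=T actual=N -> ctr[3]=2
Ev 10: PC=3 idx=3 pred=T actual=T -> ctr[3]=3
Ev 11: PC=3 idx=3 pred=T actual=T -> ctr[3]=3
Ev 12: PC=7 idx=3 pred=T actual=T -> ctr[3]=3
Ev 13: PC=7 idx=3 pred=T actual=T -> ctr[3]=3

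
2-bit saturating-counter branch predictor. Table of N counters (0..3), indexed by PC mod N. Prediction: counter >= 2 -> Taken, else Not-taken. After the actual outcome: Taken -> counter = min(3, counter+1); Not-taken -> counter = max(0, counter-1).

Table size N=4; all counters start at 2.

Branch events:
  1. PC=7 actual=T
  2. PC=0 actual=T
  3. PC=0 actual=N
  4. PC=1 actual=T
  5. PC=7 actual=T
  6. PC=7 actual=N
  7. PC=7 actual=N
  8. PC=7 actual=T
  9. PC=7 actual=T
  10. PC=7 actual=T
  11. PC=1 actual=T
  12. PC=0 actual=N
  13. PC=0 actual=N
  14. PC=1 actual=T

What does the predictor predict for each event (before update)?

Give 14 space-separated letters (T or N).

Answer: T T T T T T T N T T T T N T

Derivation:
Ev 1: PC=7 idx=3 pred=T actual=T -> ctr[3]=3
Ev 2: PC=0 idx=0 pred=T actual=T -> ctr[0]=3
Ev 3: PC=0 idx=0 pred=T actual=N -> ctr[0]=2
Ev 4: PC=1 idx=1 pred=T actual=T -> ctr[1]=3
Ev 5: PC=7 idx=3 pred=T actual=T -> ctr[3]=3
Ev 6: PC=7 idx=3 pred=T actual=N -> ctr[3]=2
Ev 7: PC=7 idx=3 pred=T actual=N -> ctr[3]=1
Ev 8: PC=7 idx=3 pred=N actual=T -> ctr[3]=2
Ev 9: PC=7 idx=3 pred=T actual=T -> ctr[3]=3
Ev 10: PC=7 idx=3 pred=T actual=T -> ctr[3]=3
Ev 11: PC=1 idx=1 pred=T actual=T -> ctr[1]=3
Ev 12: PC=0 idx=0 pred=T actual=N -> ctr[0]=1
Ev 13: PC=0 idx=0 pred=N actual=N -> ctr[0]=0
Ev 14: PC=1 idx=1 pred=T actual=T -> ctr[1]=3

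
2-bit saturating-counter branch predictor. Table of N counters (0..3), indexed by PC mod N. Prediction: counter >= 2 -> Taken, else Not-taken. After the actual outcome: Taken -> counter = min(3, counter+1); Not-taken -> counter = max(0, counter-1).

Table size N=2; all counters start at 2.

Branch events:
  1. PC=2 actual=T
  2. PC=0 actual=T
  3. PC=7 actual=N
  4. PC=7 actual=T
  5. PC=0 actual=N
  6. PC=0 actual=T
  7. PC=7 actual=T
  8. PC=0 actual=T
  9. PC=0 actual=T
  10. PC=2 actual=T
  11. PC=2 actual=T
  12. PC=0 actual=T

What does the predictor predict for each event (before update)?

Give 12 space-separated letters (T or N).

Answer: T T T N T T T T T T T T

Derivation:
Ev 1: PC=2 idx=0 pred=T actual=T -> ctr[0]=3
Ev 2: PC=0 idx=0 pred=T actual=T -> ctr[0]=3
Ev 3: PC=7 idx=1 pred=T actual=N -> ctr[1]=1
Ev 4: PC=7 idx=1 pred=N actual=T -> ctr[1]=2
Ev 5: PC=0 idx=0 pred=T actual=N -> ctr[0]=2
Ev 6: PC=0 idx=0 pred=T actual=T -> ctr[0]=3
Ev 7: PC=7 idx=1 pred=T actual=T -> ctr[1]=3
Ev 8: PC=0 idx=0 pred=T actual=T -> ctr[0]=3
Ev 9: PC=0 idx=0 pred=T actual=T -> ctr[0]=3
Ev 10: PC=2 idx=0 pred=T actual=T -> ctr[0]=3
Ev 11: PC=2 idx=0 pred=T actual=T -> ctr[0]=3
Ev 12: PC=0 idx=0 pred=T actual=T -> ctr[0]=3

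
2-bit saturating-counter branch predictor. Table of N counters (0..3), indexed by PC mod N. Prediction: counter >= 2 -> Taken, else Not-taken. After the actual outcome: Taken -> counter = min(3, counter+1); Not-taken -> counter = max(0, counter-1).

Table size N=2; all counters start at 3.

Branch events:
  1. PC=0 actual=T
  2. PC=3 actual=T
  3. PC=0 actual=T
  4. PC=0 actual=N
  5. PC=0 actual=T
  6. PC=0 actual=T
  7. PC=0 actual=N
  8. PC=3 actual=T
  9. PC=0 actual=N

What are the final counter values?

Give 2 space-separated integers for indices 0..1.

Ev 1: PC=0 idx=0 pred=T actual=T -> ctr[0]=3
Ev 2: PC=3 idx=1 pred=T actual=T -> ctr[1]=3
Ev 3: PC=0 idx=0 pred=T actual=T -> ctr[0]=3
Ev 4: PC=0 idx=0 pred=T actual=N -> ctr[0]=2
Ev 5: PC=0 idx=0 pred=T actual=T -> ctr[0]=3
Ev 6: PC=0 idx=0 pred=T actual=T -> ctr[0]=3
Ev 7: PC=0 idx=0 pred=T actual=N -> ctr[0]=2
Ev 8: PC=3 idx=1 pred=T actual=T -> ctr[1]=3
Ev 9: PC=0 idx=0 pred=T actual=N -> ctr[0]=1

Answer: 1 3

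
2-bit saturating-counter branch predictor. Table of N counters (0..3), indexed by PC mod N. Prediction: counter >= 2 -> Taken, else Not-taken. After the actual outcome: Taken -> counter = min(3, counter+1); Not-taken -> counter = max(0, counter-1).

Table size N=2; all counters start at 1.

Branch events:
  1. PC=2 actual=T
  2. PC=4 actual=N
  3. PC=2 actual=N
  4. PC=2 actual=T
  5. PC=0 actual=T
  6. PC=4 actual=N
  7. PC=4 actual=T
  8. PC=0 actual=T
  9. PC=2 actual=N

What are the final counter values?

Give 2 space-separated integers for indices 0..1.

Answer: 2 1

Derivation:
Ev 1: PC=2 idx=0 pred=N actual=T -> ctr[0]=2
Ev 2: PC=4 idx=0 pred=T actual=N -> ctr[0]=1
Ev 3: PC=2 idx=0 pred=N actual=N -> ctr[0]=0
Ev 4: PC=2 idx=0 pred=N actual=T -> ctr[0]=1
Ev 5: PC=0 idx=0 pred=N actual=T -> ctr[0]=2
Ev 6: PC=4 idx=0 pred=T actual=N -> ctr[0]=1
Ev 7: PC=4 idx=0 pred=N actual=T -> ctr[0]=2
Ev 8: PC=0 idx=0 pred=T actual=T -> ctr[0]=3
Ev 9: PC=2 idx=0 pred=T actual=N -> ctr[0]=2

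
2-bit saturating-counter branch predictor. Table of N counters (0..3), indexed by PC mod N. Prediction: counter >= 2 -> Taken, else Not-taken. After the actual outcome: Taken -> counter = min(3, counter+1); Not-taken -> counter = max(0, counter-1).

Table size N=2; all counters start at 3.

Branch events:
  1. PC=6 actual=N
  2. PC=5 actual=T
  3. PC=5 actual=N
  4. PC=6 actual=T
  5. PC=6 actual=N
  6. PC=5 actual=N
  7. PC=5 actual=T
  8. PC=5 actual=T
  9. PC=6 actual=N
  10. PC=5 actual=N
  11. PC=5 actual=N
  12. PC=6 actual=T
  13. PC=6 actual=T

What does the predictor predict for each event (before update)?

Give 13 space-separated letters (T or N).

Answer: T T T T T T N T T T T N T

Derivation:
Ev 1: PC=6 idx=0 pred=T actual=N -> ctr[0]=2
Ev 2: PC=5 idx=1 pred=T actual=T -> ctr[1]=3
Ev 3: PC=5 idx=1 pred=T actual=N -> ctr[1]=2
Ev 4: PC=6 idx=0 pred=T actual=T -> ctr[0]=3
Ev 5: PC=6 idx=0 pred=T actual=N -> ctr[0]=2
Ev 6: PC=5 idx=1 pred=T actual=N -> ctr[1]=1
Ev 7: PC=5 idx=1 pred=N actual=T -> ctr[1]=2
Ev 8: PC=5 idx=1 pred=T actual=T -> ctr[1]=3
Ev 9: PC=6 idx=0 pred=T actual=N -> ctr[0]=1
Ev 10: PC=5 idx=1 pred=T actual=N -> ctr[1]=2
Ev 11: PC=5 idx=1 pred=T actual=N -> ctr[1]=1
Ev 12: PC=6 idx=0 pred=N actual=T -> ctr[0]=2
Ev 13: PC=6 idx=0 pred=T actual=T -> ctr[0]=3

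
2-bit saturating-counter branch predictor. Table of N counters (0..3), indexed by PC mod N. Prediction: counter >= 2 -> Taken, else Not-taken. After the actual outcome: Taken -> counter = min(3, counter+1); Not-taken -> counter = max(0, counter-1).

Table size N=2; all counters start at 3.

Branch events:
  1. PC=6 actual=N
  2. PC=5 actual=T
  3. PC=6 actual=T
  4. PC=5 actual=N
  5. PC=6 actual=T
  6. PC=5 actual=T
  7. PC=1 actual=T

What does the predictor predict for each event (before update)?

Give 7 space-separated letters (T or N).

Ev 1: PC=6 idx=0 pred=T actual=N -> ctr[0]=2
Ev 2: PC=5 idx=1 pred=T actual=T -> ctr[1]=3
Ev 3: PC=6 idx=0 pred=T actual=T -> ctr[0]=3
Ev 4: PC=5 idx=1 pred=T actual=N -> ctr[1]=2
Ev 5: PC=6 idx=0 pred=T actual=T -> ctr[0]=3
Ev 6: PC=5 idx=1 pred=T actual=T -> ctr[1]=3
Ev 7: PC=1 idx=1 pred=T actual=T -> ctr[1]=3

Answer: T T T T T T T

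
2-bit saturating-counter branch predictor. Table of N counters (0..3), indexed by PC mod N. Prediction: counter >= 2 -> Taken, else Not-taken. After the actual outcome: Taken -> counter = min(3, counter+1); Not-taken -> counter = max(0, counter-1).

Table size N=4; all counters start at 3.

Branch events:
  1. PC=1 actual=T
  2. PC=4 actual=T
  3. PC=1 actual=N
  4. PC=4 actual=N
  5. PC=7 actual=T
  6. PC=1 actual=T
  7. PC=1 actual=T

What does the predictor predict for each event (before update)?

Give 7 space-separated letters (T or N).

Answer: T T T T T T T

Derivation:
Ev 1: PC=1 idx=1 pred=T actual=T -> ctr[1]=3
Ev 2: PC=4 idx=0 pred=T actual=T -> ctr[0]=3
Ev 3: PC=1 idx=1 pred=T actual=N -> ctr[1]=2
Ev 4: PC=4 idx=0 pred=T actual=N -> ctr[0]=2
Ev 5: PC=7 idx=3 pred=T actual=T -> ctr[3]=3
Ev 6: PC=1 idx=1 pred=T actual=T -> ctr[1]=3
Ev 7: PC=1 idx=1 pred=T actual=T -> ctr[1]=3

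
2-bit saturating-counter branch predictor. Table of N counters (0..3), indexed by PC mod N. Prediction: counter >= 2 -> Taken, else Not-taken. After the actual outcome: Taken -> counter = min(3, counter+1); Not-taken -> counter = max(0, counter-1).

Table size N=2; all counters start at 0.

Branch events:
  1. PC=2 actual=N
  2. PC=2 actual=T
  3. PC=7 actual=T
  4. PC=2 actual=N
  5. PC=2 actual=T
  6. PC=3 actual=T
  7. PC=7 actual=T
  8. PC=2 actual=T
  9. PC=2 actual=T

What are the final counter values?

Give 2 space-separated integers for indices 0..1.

Answer: 3 3

Derivation:
Ev 1: PC=2 idx=0 pred=N actual=N -> ctr[0]=0
Ev 2: PC=2 idx=0 pred=N actual=T -> ctr[0]=1
Ev 3: PC=7 idx=1 pred=N actual=T -> ctr[1]=1
Ev 4: PC=2 idx=0 pred=N actual=N -> ctr[0]=0
Ev 5: PC=2 idx=0 pred=N actual=T -> ctr[0]=1
Ev 6: PC=3 idx=1 pred=N actual=T -> ctr[1]=2
Ev 7: PC=7 idx=1 pred=T actual=T -> ctr[1]=3
Ev 8: PC=2 idx=0 pred=N actual=T -> ctr[0]=2
Ev 9: PC=2 idx=0 pred=T actual=T -> ctr[0]=3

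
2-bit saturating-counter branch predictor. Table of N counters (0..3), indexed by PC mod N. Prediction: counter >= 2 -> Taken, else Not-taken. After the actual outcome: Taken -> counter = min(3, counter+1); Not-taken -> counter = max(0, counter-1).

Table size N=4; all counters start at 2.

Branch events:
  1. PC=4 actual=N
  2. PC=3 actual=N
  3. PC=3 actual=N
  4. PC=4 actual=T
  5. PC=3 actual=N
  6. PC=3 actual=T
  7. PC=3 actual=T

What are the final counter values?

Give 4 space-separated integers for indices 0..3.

Ev 1: PC=4 idx=0 pred=T actual=N -> ctr[0]=1
Ev 2: PC=3 idx=3 pred=T actual=N -> ctr[3]=1
Ev 3: PC=3 idx=3 pred=N actual=N -> ctr[3]=0
Ev 4: PC=4 idx=0 pred=N actual=T -> ctr[0]=2
Ev 5: PC=3 idx=3 pred=N actual=N -> ctr[3]=0
Ev 6: PC=3 idx=3 pred=N actual=T -> ctr[3]=1
Ev 7: PC=3 idx=3 pred=N actual=T -> ctr[3]=2

Answer: 2 2 2 2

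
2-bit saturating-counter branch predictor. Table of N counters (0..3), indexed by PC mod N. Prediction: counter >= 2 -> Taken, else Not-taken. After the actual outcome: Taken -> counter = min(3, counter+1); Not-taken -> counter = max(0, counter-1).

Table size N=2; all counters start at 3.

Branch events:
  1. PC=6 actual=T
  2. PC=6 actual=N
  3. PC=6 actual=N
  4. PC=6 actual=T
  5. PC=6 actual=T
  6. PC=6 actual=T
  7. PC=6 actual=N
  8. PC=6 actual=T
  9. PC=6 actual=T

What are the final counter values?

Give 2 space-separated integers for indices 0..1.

Ev 1: PC=6 idx=0 pred=T actual=T -> ctr[0]=3
Ev 2: PC=6 idx=0 pred=T actual=N -> ctr[0]=2
Ev 3: PC=6 idx=0 pred=T actual=N -> ctr[0]=1
Ev 4: PC=6 idx=0 pred=N actual=T -> ctr[0]=2
Ev 5: PC=6 idx=0 pred=T actual=T -> ctr[0]=3
Ev 6: PC=6 idx=0 pred=T actual=T -> ctr[0]=3
Ev 7: PC=6 idx=0 pred=T actual=N -> ctr[0]=2
Ev 8: PC=6 idx=0 pred=T actual=T -> ctr[0]=3
Ev 9: PC=6 idx=0 pred=T actual=T -> ctr[0]=3

Answer: 3 3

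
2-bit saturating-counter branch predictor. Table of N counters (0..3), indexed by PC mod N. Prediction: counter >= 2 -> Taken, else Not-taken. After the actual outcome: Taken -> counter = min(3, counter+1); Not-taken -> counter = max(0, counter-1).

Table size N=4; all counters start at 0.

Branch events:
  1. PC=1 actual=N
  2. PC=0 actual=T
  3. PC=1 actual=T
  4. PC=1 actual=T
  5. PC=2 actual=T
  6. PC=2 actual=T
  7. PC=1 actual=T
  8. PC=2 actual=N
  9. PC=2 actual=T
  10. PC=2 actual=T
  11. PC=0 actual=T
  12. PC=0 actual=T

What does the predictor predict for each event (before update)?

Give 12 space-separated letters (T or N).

Answer: N N N N N N T T N T N T

Derivation:
Ev 1: PC=1 idx=1 pred=N actual=N -> ctr[1]=0
Ev 2: PC=0 idx=0 pred=N actual=T -> ctr[0]=1
Ev 3: PC=1 idx=1 pred=N actual=T -> ctr[1]=1
Ev 4: PC=1 idx=1 pred=N actual=T -> ctr[1]=2
Ev 5: PC=2 idx=2 pred=N actual=T -> ctr[2]=1
Ev 6: PC=2 idx=2 pred=N actual=T -> ctr[2]=2
Ev 7: PC=1 idx=1 pred=T actual=T -> ctr[1]=3
Ev 8: PC=2 idx=2 pred=T actual=N -> ctr[2]=1
Ev 9: PC=2 idx=2 pred=N actual=T -> ctr[2]=2
Ev 10: PC=2 idx=2 pred=T actual=T -> ctr[2]=3
Ev 11: PC=0 idx=0 pred=N actual=T -> ctr[0]=2
Ev 12: PC=0 idx=0 pred=T actual=T -> ctr[0]=3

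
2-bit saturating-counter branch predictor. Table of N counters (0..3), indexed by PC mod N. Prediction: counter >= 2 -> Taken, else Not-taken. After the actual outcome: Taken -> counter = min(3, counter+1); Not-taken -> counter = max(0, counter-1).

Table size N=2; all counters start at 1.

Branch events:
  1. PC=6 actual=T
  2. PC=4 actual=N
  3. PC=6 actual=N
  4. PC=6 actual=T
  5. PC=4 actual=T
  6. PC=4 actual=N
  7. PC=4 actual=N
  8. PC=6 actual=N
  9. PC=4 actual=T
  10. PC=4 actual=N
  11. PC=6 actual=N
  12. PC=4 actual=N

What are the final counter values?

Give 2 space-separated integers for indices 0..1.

Answer: 0 1

Derivation:
Ev 1: PC=6 idx=0 pred=N actual=T -> ctr[0]=2
Ev 2: PC=4 idx=0 pred=T actual=N -> ctr[0]=1
Ev 3: PC=6 idx=0 pred=N actual=N -> ctr[0]=0
Ev 4: PC=6 idx=0 pred=N actual=T -> ctr[0]=1
Ev 5: PC=4 idx=0 pred=N actual=T -> ctr[0]=2
Ev 6: PC=4 idx=0 pred=T actual=N -> ctr[0]=1
Ev 7: PC=4 idx=0 pred=N actual=N -> ctr[0]=0
Ev 8: PC=6 idx=0 pred=N actual=N -> ctr[0]=0
Ev 9: PC=4 idx=0 pred=N actual=T -> ctr[0]=1
Ev 10: PC=4 idx=0 pred=N actual=N -> ctr[0]=0
Ev 11: PC=6 idx=0 pred=N actual=N -> ctr[0]=0
Ev 12: PC=4 idx=0 pred=N actual=N -> ctr[0]=0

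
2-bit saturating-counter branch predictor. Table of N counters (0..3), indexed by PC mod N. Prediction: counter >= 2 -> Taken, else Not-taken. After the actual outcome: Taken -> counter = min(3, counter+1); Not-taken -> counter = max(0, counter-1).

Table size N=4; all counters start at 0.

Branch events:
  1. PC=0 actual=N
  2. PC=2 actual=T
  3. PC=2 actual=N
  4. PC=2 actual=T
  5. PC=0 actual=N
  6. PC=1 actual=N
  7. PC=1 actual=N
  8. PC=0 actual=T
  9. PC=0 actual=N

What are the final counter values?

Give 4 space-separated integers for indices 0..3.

Ev 1: PC=0 idx=0 pred=N actual=N -> ctr[0]=0
Ev 2: PC=2 idx=2 pred=N actual=T -> ctr[2]=1
Ev 3: PC=2 idx=2 pred=N actual=N -> ctr[2]=0
Ev 4: PC=2 idx=2 pred=N actual=T -> ctr[2]=1
Ev 5: PC=0 idx=0 pred=N actual=N -> ctr[0]=0
Ev 6: PC=1 idx=1 pred=N actual=N -> ctr[1]=0
Ev 7: PC=1 idx=1 pred=N actual=N -> ctr[1]=0
Ev 8: PC=0 idx=0 pred=N actual=T -> ctr[0]=1
Ev 9: PC=0 idx=0 pred=N actual=N -> ctr[0]=0

Answer: 0 0 1 0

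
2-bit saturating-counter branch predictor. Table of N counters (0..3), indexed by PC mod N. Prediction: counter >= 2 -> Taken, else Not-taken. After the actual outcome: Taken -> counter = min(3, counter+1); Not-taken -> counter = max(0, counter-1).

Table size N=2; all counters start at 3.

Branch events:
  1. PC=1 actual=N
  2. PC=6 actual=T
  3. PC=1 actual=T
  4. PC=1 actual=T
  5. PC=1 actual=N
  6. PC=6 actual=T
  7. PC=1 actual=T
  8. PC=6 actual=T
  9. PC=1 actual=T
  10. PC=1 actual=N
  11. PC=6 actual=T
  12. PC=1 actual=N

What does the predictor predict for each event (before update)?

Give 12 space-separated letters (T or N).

Ev 1: PC=1 idx=1 pred=T actual=N -> ctr[1]=2
Ev 2: PC=6 idx=0 pred=T actual=T -> ctr[0]=3
Ev 3: PC=1 idx=1 pred=T actual=T -> ctr[1]=3
Ev 4: PC=1 idx=1 pred=T actual=T -> ctr[1]=3
Ev 5: PC=1 idx=1 pred=T actual=N -> ctr[1]=2
Ev 6: PC=6 idx=0 pred=T actual=T -> ctr[0]=3
Ev 7: PC=1 idx=1 pred=T actual=T -> ctr[1]=3
Ev 8: PC=6 idx=0 pred=T actual=T -> ctr[0]=3
Ev 9: PC=1 idx=1 pred=T actual=T -> ctr[1]=3
Ev 10: PC=1 idx=1 pred=T actual=N -> ctr[1]=2
Ev 11: PC=6 idx=0 pred=T actual=T -> ctr[0]=3
Ev 12: PC=1 idx=1 pred=T actual=N -> ctr[1]=1

Answer: T T T T T T T T T T T T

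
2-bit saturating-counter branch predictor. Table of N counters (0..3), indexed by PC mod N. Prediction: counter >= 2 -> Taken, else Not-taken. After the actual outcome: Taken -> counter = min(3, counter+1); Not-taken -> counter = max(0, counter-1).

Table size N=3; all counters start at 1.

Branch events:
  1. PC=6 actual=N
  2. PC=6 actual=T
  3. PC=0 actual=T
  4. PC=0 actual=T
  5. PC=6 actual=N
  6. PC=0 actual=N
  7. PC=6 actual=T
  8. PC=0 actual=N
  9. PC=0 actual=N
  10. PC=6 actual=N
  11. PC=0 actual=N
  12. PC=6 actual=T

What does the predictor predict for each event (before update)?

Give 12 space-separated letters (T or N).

Ev 1: PC=6 idx=0 pred=N actual=N -> ctr[0]=0
Ev 2: PC=6 idx=0 pred=N actual=T -> ctr[0]=1
Ev 3: PC=0 idx=0 pred=N actual=T -> ctr[0]=2
Ev 4: PC=0 idx=0 pred=T actual=T -> ctr[0]=3
Ev 5: PC=6 idx=0 pred=T actual=N -> ctr[0]=2
Ev 6: PC=0 idx=0 pred=T actual=N -> ctr[0]=1
Ev 7: PC=6 idx=0 pred=N actual=T -> ctr[0]=2
Ev 8: PC=0 idx=0 pred=T actual=N -> ctr[0]=1
Ev 9: PC=0 idx=0 pred=N actual=N -> ctr[0]=0
Ev 10: PC=6 idx=0 pred=N actual=N -> ctr[0]=0
Ev 11: PC=0 idx=0 pred=N actual=N -> ctr[0]=0
Ev 12: PC=6 idx=0 pred=N actual=T -> ctr[0]=1

Answer: N N N T T T N T N N N N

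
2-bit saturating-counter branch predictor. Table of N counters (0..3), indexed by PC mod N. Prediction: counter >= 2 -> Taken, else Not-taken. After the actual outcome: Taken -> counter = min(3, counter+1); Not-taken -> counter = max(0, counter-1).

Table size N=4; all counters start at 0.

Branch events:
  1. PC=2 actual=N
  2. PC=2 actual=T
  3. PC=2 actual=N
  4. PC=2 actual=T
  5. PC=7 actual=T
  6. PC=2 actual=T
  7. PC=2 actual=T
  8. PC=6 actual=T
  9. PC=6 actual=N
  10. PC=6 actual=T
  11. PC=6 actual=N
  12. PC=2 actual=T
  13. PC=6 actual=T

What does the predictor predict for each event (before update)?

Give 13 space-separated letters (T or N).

Ev 1: PC=2 idx=2 pred=N actual=N -> ctr[2]=0
Ev 2: PC=2 idx=2 pred=N actual=T -> ctr[2]=1
Ev 3: PC=2 idx=2 pred=N actual=N -> ctr[2]=0
Ev 4: PC=2 idx=2 pred=N actual=T -> ctr[2]=1
Ev 5: PC=7 idx=3 pred=N actual=T -> ctr[3]=1
Ev 6: PC=2 idx=2 pred=N actual=T -> ctr[2]=2
Ev 7: PC=2 idx=2 pred=T actual=T -> ctr[2]=3
Ev 8: PC=6 idx=2 pred=T actual=T -> ctr[2]=3
Ev 9: PC=6 idx=2 pred=T actual=N -> ctr[2]=2
Ev 10: PC=6 idx=2 pred=T actual=T -> ctr[2]=3
Ev 11: PC=6 idx=2 pred=T actual=N -> ctr[2]=2
Ev 12: PC=2 idx=2 pred=T actual=T -> ctr[2]=3
Ev 13: PC=6 idx=2 pred=T actual=T -> ctr[2]=3

Answer: N N N N N N T T T T T T T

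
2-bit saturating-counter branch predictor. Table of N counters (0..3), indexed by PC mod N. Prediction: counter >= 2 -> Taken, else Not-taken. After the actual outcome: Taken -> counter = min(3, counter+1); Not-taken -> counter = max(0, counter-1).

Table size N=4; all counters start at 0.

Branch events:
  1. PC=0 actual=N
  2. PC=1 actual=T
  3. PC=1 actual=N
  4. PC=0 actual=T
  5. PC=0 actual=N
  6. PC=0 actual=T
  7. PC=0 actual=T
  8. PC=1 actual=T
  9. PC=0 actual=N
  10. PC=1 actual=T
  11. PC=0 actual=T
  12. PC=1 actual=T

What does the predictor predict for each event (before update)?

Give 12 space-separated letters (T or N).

Ev 1: PC=0 idx=0 pred=N actual=N -> ctr[0]=0
Ev 2: PC=1 idx=1 pred=N actual=T -> ctr[1]=1
Ev 3: PC=1 idx=1 pred=N actual=N -> ctr[1]=0
Ev 4: PC=0 idx=0 pred=N actual=T -> ctr[0]=1
Ev 5: PC=0 idx=0 pred=N actual=N -> ctr[0]=0
Ev 6: PC=0 idx=0 pred=N actual=T -> ctr[0]=1
Ev 7: PC=0 idx=0 pred=N actual=T -> ctr[0]=2
Ev 8: PC=1 idx=1 pred=N actual=T -> ctr[1]=1
Ev 9: PC=0 idx=0 pred=T actual=N -> ctr[0]=1
Ev 10: PC=1 idx=1 pred=N actual=T -> ctr[1]=2
Ev 11: PC=0 idx=0 pred=N actual=T -> ctr[0]=2
Ev 12: PC=1 idx=1 pred=T actual=T -> ctr[1]=3

Answer: N N N N N N N N T N N T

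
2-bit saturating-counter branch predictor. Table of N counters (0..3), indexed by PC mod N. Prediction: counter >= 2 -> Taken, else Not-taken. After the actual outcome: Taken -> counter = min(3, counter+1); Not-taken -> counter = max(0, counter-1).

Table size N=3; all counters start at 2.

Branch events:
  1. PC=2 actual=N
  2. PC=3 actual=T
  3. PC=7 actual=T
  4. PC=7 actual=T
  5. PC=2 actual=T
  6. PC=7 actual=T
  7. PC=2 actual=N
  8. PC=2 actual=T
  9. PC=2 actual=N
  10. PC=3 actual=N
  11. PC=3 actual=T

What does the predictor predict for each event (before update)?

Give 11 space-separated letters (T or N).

Answer: T T T T N T T N T T T

Derivation:
Ev 1: PC=2 idx=2 pred=T actual=N -> ctr[2]=1
Ev 2: PC=3 idx=0 pred=T actual=T -> ctr[0]=3
Ev 3: PC=7 idx=1 pred=T actual=T -> ctr[1]=3
Ev 4: PC=7 idx=1 pred=T actual=T -> ctr[1]=3
Ev 5: PC=2 idx=2 pred=N actual=T -> ctr[2]=2
Ev 6: PC=7 idx=1 pred=T actual=T -> ctr[1]=3
Ev 7: PC=2 idx=2 pred=T actual=N -> ctr[2]=1
Ev 8: PC=2 idx=2 pred=N actual=T -> ctr[2]=2
Ev 9: PC=2 idx=2 pred=T actual=N -> ctr[2]=1
Ev 10: PC=3 idx=0 pred=T actual=N -> ctr[0]=2
Ev 11: PC=3 idx=0 pred=T actual=T -> ctr[0]=3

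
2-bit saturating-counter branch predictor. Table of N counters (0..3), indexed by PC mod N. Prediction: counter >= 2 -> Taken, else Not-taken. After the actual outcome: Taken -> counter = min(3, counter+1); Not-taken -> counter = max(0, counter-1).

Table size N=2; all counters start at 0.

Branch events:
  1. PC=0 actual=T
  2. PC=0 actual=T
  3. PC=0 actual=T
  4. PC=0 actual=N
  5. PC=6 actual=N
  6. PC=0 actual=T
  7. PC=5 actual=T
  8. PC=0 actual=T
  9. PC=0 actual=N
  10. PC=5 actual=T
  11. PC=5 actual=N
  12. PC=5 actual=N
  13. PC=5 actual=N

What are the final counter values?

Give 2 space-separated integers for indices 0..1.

Answer: 2 0

Derivation:
Ev 1: PC=0 idx=0 pred=N actual=T -> ctr[0]=1
Ev 2: PC=0 idx=0 pred=N actual=T -> ctr[0]=2
Ev 3: PC=0 idx=0 pred=T actual=T -> ctr[0]=3
Ev 4: PC=0 idx=0 pred=T actual=N -> ctr[0]=2
Ev 5: PC=6 idx=0 pred=T actual=N -> ctr[0]=1
Ev 6: PC=0 idx=0 pred=N actual=T -> ctr[0]=2
Ev 7: PC=5 idx=1 pred=N actual=T -> ctr[1]=1
Ev 8: PC=0 idx=0 pred=T actual=T -> ctr[0]=3
Ev 9: PC=0 idx=0 pred=T actual=N -> ctr[0]=2
Ev 10: PC=5 idx=1 pred=N actual=T -> ctr[1]=2
Ev 11: PC=5 idx=1 pred=T actual=N -> ctr[1]=1
Ev 12: PC=5 idx=1 pred=N actual=N -> ctr[1]=0
Ev 13: PC=5 idx=1 pred=N actual=N -> ctr[1]=0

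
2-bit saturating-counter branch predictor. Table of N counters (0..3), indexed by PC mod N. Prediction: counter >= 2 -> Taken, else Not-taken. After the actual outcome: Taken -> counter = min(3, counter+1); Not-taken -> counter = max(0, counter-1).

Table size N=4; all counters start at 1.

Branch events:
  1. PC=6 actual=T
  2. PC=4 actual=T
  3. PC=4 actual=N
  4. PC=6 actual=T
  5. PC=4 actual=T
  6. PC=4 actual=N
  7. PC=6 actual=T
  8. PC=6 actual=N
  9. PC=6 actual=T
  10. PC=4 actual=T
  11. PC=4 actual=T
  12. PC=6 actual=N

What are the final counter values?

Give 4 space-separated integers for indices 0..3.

Answer: 3 1 2 1

Derivation:
Ev 1: PC=6 idx=2 pred=N actual=T -> ctr[2]=2
Ev 2: PC=4 idx=0 pred=N actual=T -> ctr[0]=2
Ev 3: PC=4 idx=0 pred=T actual=N -> ctr[0]=1
Ev 4: PC=6 idx=2 pred=T actual=T -> ctr[2]=3
Ev 5: PC=4 idx=0 pred=N actual=T -> ctr[0]=2
Ev 6: PC=4 idx=0 pred=T actual=N -> ctr[0]=1
Ev 7: PC=6 idx=2 pred=T actual=T -> ctr[2]=3
Ev 8: PC=6 idx=2 pred=T actual=N -> ctr[2]=2
Ev 9: PC=6 idx=2 pred=T actual=T -> ctr[2]=3
Ev 10: PC=4 idx=0 pred=N actual=T -> ctr[0]=2
Ev 11: PC=4 idx=0 pred=T actual=T -> ctr[0]=3
Ev 12: PC=6 idx=2 pred=T actual=N -> ctr[2]=2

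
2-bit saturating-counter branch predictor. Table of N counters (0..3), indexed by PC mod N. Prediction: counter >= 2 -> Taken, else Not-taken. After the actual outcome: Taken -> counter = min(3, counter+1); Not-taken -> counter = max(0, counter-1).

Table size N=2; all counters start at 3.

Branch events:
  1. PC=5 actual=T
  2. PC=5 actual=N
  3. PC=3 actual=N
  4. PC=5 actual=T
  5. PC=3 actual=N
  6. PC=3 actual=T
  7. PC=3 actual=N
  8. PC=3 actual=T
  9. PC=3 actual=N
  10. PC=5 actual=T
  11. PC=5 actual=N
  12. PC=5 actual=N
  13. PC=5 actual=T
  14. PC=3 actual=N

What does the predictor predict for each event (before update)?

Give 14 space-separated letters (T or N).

Answer: T T T N T N T N T N T N N N

Derivation:
Ev 1: PC=5 idx=1 pred=T actual=T -> ctr[1]=3
Ev 2: PC=5 idx=1 pred=T actual=N -> ctr[1]=2
Ev 3: PC=3 idx=1 pred=T actual=N -> ctr[1]=1
Ev 4: PC=5 idx=1 pred=N actual=T -> ctr[1]=2
Ev 5: PC=3 idx=1 pred=T actual=N -> ctr[1]=1
Ev 6: PC=3 idx=1 pred=N actual=T -> ctr[1]=2
Ev 7: PC=3 idx=1 pred=T actual=N -> ctr[1]=1
Ev 8: PC=3 idx=1 pred=N actual=T -> ctr[1]=2
Ev 9: PC=3 idx=1 pred=T actual=N -> ctr[1]=1
Ev 10: PC=5 idx=1 pred=N actual=T -> ctr[1]=2
Ev 11: PC=5 idx=1 pred=T actual=N -> ctr[1]=1
Ev 12: PC=5 idx=1 pred=N actual=N -> ctr[1]=0
Ev 13: PC=5 idx=1 pred=N actual=T -> ctr[1]=1
Ev 14: PC=3 idx=1 pred=N actual=N -> ctr[1]=0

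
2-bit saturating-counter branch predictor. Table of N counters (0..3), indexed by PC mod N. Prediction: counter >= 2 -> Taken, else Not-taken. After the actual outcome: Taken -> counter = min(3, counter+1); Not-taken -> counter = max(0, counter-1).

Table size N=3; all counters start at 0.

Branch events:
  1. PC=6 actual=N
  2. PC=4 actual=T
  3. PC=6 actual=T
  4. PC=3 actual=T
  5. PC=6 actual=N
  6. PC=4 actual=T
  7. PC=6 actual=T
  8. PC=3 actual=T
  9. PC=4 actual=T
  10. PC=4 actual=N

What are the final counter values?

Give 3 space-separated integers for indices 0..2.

Ev 1: PC=6 idx=0 pred=N actual=N -> ctr[0]=0
Ev 2: PC=4 idx=1 pred=N actual=T -> ctr[1]=1
Ev 3: PC=6 idx=0 pred=N actual=T -> ctr[0]=1
Ev 4: PC=3 idx=0 pred=N actual=T -> ctr[0]=2
Ev 5: PC=6 idx=0 pred=T actual=N -> ctr[0]=1
Ev 6: PC=4 idx=1 pred=N actual=T -> ctr[1]=2
Ev 7: PC=6 idx=0 pred=N actual=T -> ctr[0]=2
Ev 8: PC=3 idx=0 pred=T actual=T -> ctr[0]=3
Ev 9: PC=4 idx=1 pred=T actual=T -> ctr[1]=3
Ev 10: PC=4 idx=1 pred=T actual=N -> ctr[1]=2

Answer: 3 2 0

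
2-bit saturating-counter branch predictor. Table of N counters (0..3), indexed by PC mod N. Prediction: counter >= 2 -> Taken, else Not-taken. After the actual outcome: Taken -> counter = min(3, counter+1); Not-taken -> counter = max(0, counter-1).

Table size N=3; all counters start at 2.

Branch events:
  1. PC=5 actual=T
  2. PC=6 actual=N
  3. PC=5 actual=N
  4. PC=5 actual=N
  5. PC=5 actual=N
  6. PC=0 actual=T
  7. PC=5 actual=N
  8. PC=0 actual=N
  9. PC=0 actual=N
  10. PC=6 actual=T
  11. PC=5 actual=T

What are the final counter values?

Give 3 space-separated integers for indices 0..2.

Ev 1: PC=5 idx=2 pred=T actual=T -> ctr[2]=3
Ev 2: PC=6 idx=0 pred=T actual=N -> ctr[0]=1
Ev 3: PC=5 idx=2 pred=T actual=N -> ctr[2]=2
Ev 4: PC=5 idx=2 pred=T actual=N -> ctr[2]=1
Ev 5: PC=5 idx=2 pred=N actual=N -> ctr[2]=0
Ev 6: PC=0 idx=0 pred=N actual=T -> ctr[0]=2
Ev 7: PC=5 idx=2 pred=N actual=N -> ctr[2]=0
Ev 8: PC=0 idx=0 pred=T actual=N -> ctr[0]=1
Ev 9: PC=0 idx=0 pred=N actual=N -> ctr[0]=0
Ev 10: PC=6 idx=0 pred=N actual=T -> ctr[0]=1
Ev 11: PC=5 idx=2 pred=N actual=T -> ctr[2]=1

Answer: 1 2 1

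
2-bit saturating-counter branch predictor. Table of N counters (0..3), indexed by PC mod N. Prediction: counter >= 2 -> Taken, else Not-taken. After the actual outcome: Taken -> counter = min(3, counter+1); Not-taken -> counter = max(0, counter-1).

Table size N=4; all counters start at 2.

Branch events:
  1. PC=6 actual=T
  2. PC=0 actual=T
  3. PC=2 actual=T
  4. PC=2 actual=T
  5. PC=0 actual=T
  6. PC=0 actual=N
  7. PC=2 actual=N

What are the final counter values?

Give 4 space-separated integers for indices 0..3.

Ev 1: PC=6 idx=2 pred=T actual=T -> ctr[2]=3
Ev 2: PC=0 idx=0 pred=T actual=T -> ctr[0]=3
Ev 3: PC=2 idx=2 pred=T actual=T -> ctr[2]=3
Ev 4: PC=2 idx=2 pred=T actual=T -> ctr[2]=3
Ev 5: PC=0 idx=0 pred=T actual=T -> ctr[0]=3
Ev 6: PC=0 idx=0 pred=T actual=N -> ctr[0]=2
Ev 7: PC=2 idx=2 pred=T actual=N -> ctr[2]=2

Answer: 2 2 2 2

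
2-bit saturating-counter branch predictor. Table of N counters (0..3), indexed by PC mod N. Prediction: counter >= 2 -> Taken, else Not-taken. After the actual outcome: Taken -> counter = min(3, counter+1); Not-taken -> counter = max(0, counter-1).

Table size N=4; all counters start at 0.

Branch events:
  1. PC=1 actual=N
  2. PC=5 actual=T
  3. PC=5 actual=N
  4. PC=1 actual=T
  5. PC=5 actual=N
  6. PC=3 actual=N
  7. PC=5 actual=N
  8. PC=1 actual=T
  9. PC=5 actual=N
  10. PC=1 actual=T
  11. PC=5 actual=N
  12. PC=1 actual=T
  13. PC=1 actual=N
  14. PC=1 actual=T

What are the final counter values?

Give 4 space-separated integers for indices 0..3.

Answer: 0 1 0 0

Derivation:
Ev 1: PC=1 idx=1 pred=N actual=N -> ctr[1]=0
Ev 2: PC=5 idx=1 pred=N actual=T -> ctr[1]=1
Ev 3: PC=5 idx=1 pred=N actual=N -> ctr[1]=0
Ev 4: PC=1 idx=1 pred=N actual=T -> ctr[1]=1
Ev 5: PC=5 idx=1 pred=N actual=N -> ctr[1]=0
Ev 6: PC=3 idx=3 pred=N actual=N -> ctr[3]=0
Ev 7: PC=5 idx=1 pred=N actual=N -> ctr[1]=0
Ev 8: PC=1 idx=1 pred=N actual=T -> ctr[1]=1
Ev 9: PC=5 idx=1 pred=N actual=N -> ctr[1]=0
Ev 10: PC=1 idx=1 pred=N actual=T -> ctr[1]=1
Ev 11: PC=5 idx=1 pred=N actual=N -> ctr[1]=0
Ev 12: PC=1 idx=1 pred=N actual=T -> ctr[1]=1
Ev 13: PC=1 idx=1 pred=N actual=N -> ctr[1]=0
Ev 14: PC=1 idx=1 pred=N actual=T -> ctr[1]=1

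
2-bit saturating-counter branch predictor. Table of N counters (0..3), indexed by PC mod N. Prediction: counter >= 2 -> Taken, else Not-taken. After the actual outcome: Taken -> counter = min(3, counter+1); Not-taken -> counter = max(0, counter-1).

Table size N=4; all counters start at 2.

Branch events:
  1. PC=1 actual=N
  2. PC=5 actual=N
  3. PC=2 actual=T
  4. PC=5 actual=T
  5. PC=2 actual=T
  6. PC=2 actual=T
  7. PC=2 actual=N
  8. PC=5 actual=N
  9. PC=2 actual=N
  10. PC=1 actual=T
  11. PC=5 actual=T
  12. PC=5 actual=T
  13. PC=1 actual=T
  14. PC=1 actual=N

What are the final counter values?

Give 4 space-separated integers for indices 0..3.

Ev 1: PC=1 idx=1 pred=T actual=N -> ctr[1]=1
Ev 2: PC=5 idx=1 pred=N actual=N -> ctr[1]=0
Ev 3: PC=2 idx=2 pred=T actual=T -> ctr[2]=3
Ev 4: PC=5 idx=1 pred=N actual=T -> ctr[1]=1
Ev 5: PC=2 idx=2 pred=T actual=T -> ctr[2]=3
Ev 6: PC=2 idx=2 pred=T actual=T -> ctr[2]=3
Ev 7: PC=2 idx=2 pred=T actual=N -> ctr[2]=2
Ev 8: PC=5 idx=1 pred=N actual=N -> ctr[1]=0
Ev 9: PC=2 idx=2 pred=T actual=N -> ctr[2]=1
Ev 10: PC=1 idx=1 pred=N actual=T -> ctr[1]=1
Ev 11: PC=5 idx=1 pred=N actual=T -> ctr[1]=2
Ev 12: PC=5 idx=1 pred=T actual=T -> ctr[1]=3
Ev 13: PC=1 idx=1 pred=T actual=T -> ctr[1]=3
Ev 14: PC=1 idx=1 pred=T actual=N -> ctr[1]=2

Answer: 2 2 1 2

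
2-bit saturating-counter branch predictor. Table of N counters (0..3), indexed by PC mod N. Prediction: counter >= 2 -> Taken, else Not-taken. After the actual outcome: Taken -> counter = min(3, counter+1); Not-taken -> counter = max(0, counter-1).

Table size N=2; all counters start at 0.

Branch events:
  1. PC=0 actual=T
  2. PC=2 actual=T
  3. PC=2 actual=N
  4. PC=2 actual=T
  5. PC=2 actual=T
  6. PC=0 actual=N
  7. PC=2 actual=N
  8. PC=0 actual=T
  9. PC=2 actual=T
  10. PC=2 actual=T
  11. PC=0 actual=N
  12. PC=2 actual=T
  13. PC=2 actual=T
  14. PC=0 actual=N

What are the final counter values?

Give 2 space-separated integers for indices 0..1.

Answer: 2 0

Derivation:
Ev 1: PC=0 idx=0 pred=N actual=T -> ctr[0]=1
Ev 2: PC=2 idx=0 pred=N actual=T -> ctr[0]=2
Ev 3: PC=2 idx=0 pred=T actual=N -> ctr[0]=1
Ev 4: PC=2 idx=0 pred=N actual=T -> ctr[0]=2
Ev 5: PC=2 idx=0 pred=T actual=T -> ctr[0]=3
Ev 6: PC=0 idx=0 pred=T actual=N -> ctr[0]=2
Ev 7: PC=2 idx=0 pred=T actual=N -> ctr[0]=1
Ev 8: PC=0 idx=0 pred=N actual=T -> ctr[0]=2
Ev 9: PC=2 idx=0 pred=T actual=T -> ctr[0]=3
Ev 10: PC=2 idx=0 pred=T actual=T -> ctr[0]=3
Ev 11: PC=0 idx=0 pred=T actual=N -> ctr[0]=2
Ev 12: PC=2 idx=0 pred=T actual=T -> ctr[0]=3
Ev 13: PC=2 idx=0 pred=T actual=T -> ctr[0]=3
Ev 14: PC=0 idx=0 pred=T actual=N -> ctr[0]=2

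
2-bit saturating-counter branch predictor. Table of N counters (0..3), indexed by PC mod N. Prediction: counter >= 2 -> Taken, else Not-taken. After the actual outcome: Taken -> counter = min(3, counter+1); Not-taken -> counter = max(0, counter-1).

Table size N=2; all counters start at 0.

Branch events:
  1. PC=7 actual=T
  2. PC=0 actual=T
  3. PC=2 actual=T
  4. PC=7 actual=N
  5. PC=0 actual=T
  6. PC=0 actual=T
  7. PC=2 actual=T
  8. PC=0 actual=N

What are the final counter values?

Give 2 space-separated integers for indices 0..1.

Answer: 2 0

Derivation:
Ev 1: PC=7 idx=1 pred=N actual=T -> ctr[1]=1
Ev 2: PC=0 idx=0 pred=N actual=T -> ctr[0]=1
Ev 3: PC=2 idx=0 pred=N actual=T -> ctr[0]=2
Ev 4: PC=7 idx=1 pred=N actual=N -> ctr[1]=0
Ev 5: PC=0 idx=0 pred=T actual=T -> ctr[0]=3
Ev 6: PC=0 idx=0 pred=T actual=T -> ctr[0]=3
Ev 7: PC=2 idx=0 pred=T actual=T -> ctr[0]=3
Ev 8: PC=0 idx=0 pred=T actual=N -> ctr[0]=2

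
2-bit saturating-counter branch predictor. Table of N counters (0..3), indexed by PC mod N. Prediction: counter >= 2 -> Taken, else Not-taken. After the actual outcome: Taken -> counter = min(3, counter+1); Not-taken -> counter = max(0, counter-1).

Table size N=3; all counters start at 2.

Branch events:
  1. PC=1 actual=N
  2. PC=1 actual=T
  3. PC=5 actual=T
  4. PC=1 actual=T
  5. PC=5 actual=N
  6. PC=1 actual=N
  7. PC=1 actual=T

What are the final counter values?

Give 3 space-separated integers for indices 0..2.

Ev 1: PC=1 idx=1 pred=T actual=N -> ctr[1]=1
Ev 2: PC=1 idx=1 pred=N actual=T -> ctr[1]=2
Ev 3: PC=5 idx=2 pred=T actual=T -> ctr[2]=3
Ev 4: PC=1 idx=1 pred=T actual=T -> ctr[1]=3
Ev 5: PC=5 idx=2 pred=T actual=N -> ctr[2]=2
Ev 6: PC=1 idx=1 pred=T actual=N -> ctr[1]=2
Ev 7: PC=1 idx=1 pred=T actual=T -> ctr[1]=3

Answer: 2 3 2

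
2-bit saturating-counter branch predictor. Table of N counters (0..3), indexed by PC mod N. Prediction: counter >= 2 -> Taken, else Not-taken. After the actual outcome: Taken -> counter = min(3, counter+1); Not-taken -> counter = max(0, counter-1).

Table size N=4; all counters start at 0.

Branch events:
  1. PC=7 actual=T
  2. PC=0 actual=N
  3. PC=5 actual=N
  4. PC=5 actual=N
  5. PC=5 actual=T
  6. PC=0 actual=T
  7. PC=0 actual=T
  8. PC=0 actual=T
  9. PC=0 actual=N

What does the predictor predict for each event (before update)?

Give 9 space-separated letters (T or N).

Answer: N N N N N N N T T

Derivation:
Ev 1: PC=7 idx=3 pred=N actual=T -> ctr[3]=1
Ev 2: PC=0 idx=0 pred=N actual=N -> ctr[0]=0
Ev 3: PC=5 idx=1 pred=N actual=N -> ctr[1]=0
Ev 4: PC=5 idx=1 pred=N actual=N -> ctr[1]=0
Ev 5: PC=5 idx=1 pred=N actual=T -> ctr[1]=1
Ev 6: PC=0 idx=0 pred=N actual=T -> ctr[0]=1
Ev 7: PC=0 idx=0 pred=N actual=T -> ctr[0]=2
Ev 8: PC=0 idx=0 pred=T actual=T -> ctr[0]=3
Ev 9: PC=0 idx=0 pred=T actual=N -> ctr[0]=2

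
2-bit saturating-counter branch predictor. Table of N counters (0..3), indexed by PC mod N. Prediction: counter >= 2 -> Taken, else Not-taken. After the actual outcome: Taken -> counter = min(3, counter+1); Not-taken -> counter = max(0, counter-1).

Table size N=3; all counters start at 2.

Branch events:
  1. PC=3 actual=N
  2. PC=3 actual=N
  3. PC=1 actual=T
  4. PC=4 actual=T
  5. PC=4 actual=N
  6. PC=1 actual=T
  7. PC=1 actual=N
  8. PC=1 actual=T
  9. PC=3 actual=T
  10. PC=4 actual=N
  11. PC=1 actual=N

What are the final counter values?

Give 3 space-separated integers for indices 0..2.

Answer: 1 1 2

Derivation:
Ev 1: PC=3 idx=0 pred=T actual=N -> ctr[0]=1
Ev 2: PC=3 idx=0 pred=N actual=N -> ctr[0]=0
Ev 3: PC=1 idx=1 pred=T actual=T -> ctr[1]=3
Ev 4: PC=4 idx=1 pred=T actual=T -> ctr[1]=3
Ev 5: PC=4 idx=1 pred=T actual=N -> ctr[1]=2
Ev 6: PC=1 idx=1 pred=T actual=T -> ctr[1]=3
Ev 7: PC=1 idx=1 pred=T actual=N -> ctr[1]=2
Ev 8: PC=1 idx=1 pred=T actual=T -> ctr[1]=3
Ev 9: PC=3 idx=0 pred=N actual=T -> ctr[0]=1
Ev 10: PC=4 idx=1 pred=T actual=N -> ctr[1]=2
Ev 11: PC=1 idx=1 pred=T actual=N -> ctr[1]=1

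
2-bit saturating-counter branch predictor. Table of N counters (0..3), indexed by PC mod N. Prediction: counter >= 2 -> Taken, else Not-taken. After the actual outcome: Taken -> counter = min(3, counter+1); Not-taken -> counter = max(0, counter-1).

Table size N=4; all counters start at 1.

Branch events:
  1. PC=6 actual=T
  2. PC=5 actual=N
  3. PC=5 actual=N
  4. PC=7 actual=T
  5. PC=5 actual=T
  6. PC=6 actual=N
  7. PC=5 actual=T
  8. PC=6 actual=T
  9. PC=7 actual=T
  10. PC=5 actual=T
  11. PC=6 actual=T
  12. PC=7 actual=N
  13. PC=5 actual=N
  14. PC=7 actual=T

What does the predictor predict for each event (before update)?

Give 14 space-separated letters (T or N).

Answer: N N N N N T N N T T T T T T

Derivation:
Ev 1: PC=6 idx=2 pred=N actual=T -> ctr[2]=2
Ev 2: PC=5 idx=1 pred=N actual=N -> ctr[1]=0
Ev 3: PC=5 idx=1 pred=N actual=N -> ctr[1]=0
Ev 4: PC=7 idx=3 pred=N actual=T -> ctr[3]=2
Ev 5: PC=5 idx=1 pred=N actual=T -> ctr[1]=1
Ev 6: PC=6 idx=2 pred=T actual=N -> ctr[2]=1
Ev 7: PC=5 idx=1 pred=N actual=T -> ctr[1]=2
Ev 8: PC=6 idx=2 pred=N actual=T -> ctr[2]=2
Ev 9: PC=7 idx=3 pred=T actual=T -> ctr[3]=3
Ev 10: PC=5 idx=1 pred=T actual=T -> ctr[1]=3
Ev 11: PC=6 idx=2 pred=T actual=T -> ctr[2]=3
Ev 12: PC=7 idx=3 pred=T actual=N -> ctr[3]=2
Ev 13: PC=5 idx=1 pred=T actual=N -> ctr[1]=2
Ev 14: PC=7 idx=3 pred=T actual=T -> ctr[3]=3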